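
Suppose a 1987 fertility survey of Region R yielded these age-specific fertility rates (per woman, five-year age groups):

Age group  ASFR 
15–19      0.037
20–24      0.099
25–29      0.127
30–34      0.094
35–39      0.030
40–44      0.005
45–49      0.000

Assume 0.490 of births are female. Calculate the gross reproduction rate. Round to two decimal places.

0.96

Proportion female at birth = 0.490.
Sum of ASFRs = 0.037 + 0.099 + 0.127 + 0.094 + 0.030 + 0.005 + 0.000 = 0.392
TFR = 5 × 0.392 = 1.96
GRR = 0.490 × 1.96 = 0.96040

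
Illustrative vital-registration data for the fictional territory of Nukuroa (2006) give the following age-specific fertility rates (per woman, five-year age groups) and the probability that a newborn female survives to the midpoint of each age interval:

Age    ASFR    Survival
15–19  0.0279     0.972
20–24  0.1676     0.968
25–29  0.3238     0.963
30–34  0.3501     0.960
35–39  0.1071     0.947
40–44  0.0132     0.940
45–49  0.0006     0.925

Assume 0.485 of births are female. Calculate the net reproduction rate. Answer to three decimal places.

Proportion female at birth = 0.485.
Per-age-group product (5 × ASFR × survival probability):
  15–19: 5 × 0.0279 × 0.972 = 0.13559
  20–24: 5 × 0.1676 × 0.968 = 0.81118
  25–29: 5 × 0.3238 × 0.963 = 1.55910
  30–34: 5 × 0.3501 × 0.960 = 1.68048
  35–39: 5 × 0.1071 × 0.947 = 0.50712
  40–44: 5 × 0.0132 × 0.940 = 0.06204
  45–49: 5 × 0.0006 × 0.925 = 0.00278
Sum = 4.75829
NRR = 0.485 × 4.75829 = 2.30777
With NRR above 1 the population is above replacement fertility.

2.308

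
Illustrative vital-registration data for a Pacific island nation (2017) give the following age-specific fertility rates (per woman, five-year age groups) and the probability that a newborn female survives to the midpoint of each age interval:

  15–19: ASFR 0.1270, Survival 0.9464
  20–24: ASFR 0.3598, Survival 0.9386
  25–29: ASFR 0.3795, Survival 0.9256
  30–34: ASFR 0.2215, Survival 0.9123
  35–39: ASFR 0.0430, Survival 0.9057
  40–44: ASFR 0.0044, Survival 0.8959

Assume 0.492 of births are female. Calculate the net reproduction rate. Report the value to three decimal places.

Proportion female at birth = 0.492.
Survival-weighted fertility by age (5·fₓ·Sₓ):
  15–19: 5 × 0.1270 × 0.9464 = 0.60096
  20–24: 5 × 0.3598 × 0.9386 = 1.68854
  25–29: 5 × 0.3795 × 0.9256 = 1.75633
  30–34: 5 × 0.2215 × 0.9123 = 1.01037
  35–39: 5 × 0.0430 × 0.9057 = 0.19473
  40–44: 5 × 0.0044 × 0.8959 = 0.01971
Sum = 5.27064
NRR = 0.492 × 5.27064 = 2.59315
With NRR above 1 the population is above replacement fertility.

2.593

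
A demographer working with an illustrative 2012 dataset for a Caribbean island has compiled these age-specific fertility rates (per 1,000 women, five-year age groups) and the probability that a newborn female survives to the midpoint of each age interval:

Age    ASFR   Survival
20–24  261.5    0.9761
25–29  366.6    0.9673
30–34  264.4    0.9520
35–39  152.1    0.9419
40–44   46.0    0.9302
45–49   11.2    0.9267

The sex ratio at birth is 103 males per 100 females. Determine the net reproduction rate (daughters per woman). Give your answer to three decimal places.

Proportion female at birth = 100 / (100 + 103) = 0.49261.
Weighting each age-specific rate by interval width and survival:
  20–24: 5 × 261.5/1000 × 0.9761 = 1.27625
  25–29: 5 × 366.6/1000 × 0.9673 = 1.77306
  30–34: 5 × 264.4/1000 × 0.9520 = 1.25854
  35–39: 5 × 152.1/1000 × 0.9419 = 0.71631
  40–44: 5 × 46.0/1000 × 0.9302 = 0.21395
  45–49: 5 × 11.2/1000 × 0.9267 = 0.05190
Sum = 5.29001
NRR = 0.49261 × 5.29001 = 2.60591
With NRR above 1 the population is above replacement fertility.

2.606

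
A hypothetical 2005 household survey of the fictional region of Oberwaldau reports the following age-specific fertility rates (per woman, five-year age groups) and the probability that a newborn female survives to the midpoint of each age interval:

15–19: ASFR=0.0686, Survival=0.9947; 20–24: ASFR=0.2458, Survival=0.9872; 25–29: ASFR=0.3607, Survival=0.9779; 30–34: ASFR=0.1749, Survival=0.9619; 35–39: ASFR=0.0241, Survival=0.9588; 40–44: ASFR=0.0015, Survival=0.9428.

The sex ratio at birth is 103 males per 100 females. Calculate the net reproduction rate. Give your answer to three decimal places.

Proportion female at birth = 100 / (100 + 103) = 0.49261.
Survival-weighted fertility by age (5·fₓ·Sₓ):
  15–19: 5 × 0.0686 × 0.9947 = 0.34118
  20–24: 5 × 0.2458 × 0.9872 = 1.21327
  25–29: 5 × 0.3607 × 0.9779 = 1.76364
  30–34: 5 × 0.1749 × 0.9619 = 0.84118
  35–39: 5 × 0.0241 × 0.9588 = 0.11554
  40–44: 5 × 0.0015 × 0.9428 = 0.00707
Sum = 4.28188
NRR = 0.49261 × 4.28188 = 2.10930
NRR > 1, so each generation more than replaces itself.

2.109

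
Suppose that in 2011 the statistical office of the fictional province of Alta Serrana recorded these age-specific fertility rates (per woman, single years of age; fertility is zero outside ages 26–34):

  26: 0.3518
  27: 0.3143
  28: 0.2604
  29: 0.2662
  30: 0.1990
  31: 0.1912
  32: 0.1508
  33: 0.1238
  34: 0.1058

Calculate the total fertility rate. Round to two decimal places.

1.96

Sum of ASFRs = 0.3518 + 0.3143 + 0.2604 + 0.2662 + 0.1990 + 0.1912 + 0.1508 + 0.1238 + 0.1058 = 1.9633
TFR = 1.9633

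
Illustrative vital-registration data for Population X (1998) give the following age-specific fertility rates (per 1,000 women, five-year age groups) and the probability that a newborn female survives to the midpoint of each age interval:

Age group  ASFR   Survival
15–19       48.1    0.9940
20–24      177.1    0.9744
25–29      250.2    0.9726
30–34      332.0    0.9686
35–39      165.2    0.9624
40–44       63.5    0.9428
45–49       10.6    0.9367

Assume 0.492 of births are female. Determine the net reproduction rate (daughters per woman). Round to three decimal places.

Proportion female at birth = 0.492.
Survival-weighted fertility by age (5·fₓ·Sₓ):
  15–19: 5 × 48.1/1000 × 0.9940 = 0.23906
  20–24: 5 × 177.1/1000 × 0.9744 = 0.86283
  25–29: 5 × 250.2/1000 × 0.9726 = 1.21672
  30–34: 5 × 332.0/1000 × 0.9686 = 1.60788
  35–39: 5 × 165.2/1000 × 0.9624 = 0.79494
  40–44: 5 × 63.5/1000 × 0.9428 = 0.29934
  45–49: 5 × 10.6/1000 × 0.9367 = 0.04965
Sum = 5.07042
NRR = 0.492 × 5.07042 = 2.49465
With NRR above 1 the population is above replacement fertility.

2.495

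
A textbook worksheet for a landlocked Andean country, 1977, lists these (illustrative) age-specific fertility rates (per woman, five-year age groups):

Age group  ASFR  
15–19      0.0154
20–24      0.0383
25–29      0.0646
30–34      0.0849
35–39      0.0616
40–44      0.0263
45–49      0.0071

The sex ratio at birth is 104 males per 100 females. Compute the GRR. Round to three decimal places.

0.731

Proportion female at birth = 100 / (100 + 104) = 0.49020.
Sum of ASFRs = 0.0154 + 0.0383 + 0.0646 + 0.0849 + 0.0616 + 0.0263 + 0.0071 = 0.2982
TFR = 5 × 0.2982 = 1.491
GRR = 0.49020 × 1.491 = 0.73089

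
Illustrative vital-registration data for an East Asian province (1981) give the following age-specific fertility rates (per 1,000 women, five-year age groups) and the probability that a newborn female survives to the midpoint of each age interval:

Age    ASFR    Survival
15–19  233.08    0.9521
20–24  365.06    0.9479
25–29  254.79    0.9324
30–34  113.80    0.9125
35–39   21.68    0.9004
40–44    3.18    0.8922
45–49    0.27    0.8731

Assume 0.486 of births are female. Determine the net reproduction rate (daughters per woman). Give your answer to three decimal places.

2.265

Proportion female at birth = 0.486.
Per-age-group product (5 × ASFR × survival probability):
  15–19: 5 × 233.08/1000 × 0.9521 = 1.10958
  20–24: 5 × 365.06/1000 × 0.9479 = 1.73020
  25–29: 5 × 254.79/1000 × 0.9324 = 1.18783
  30–34: 5 × 113.80/1000 × 0.9125 = 0.51921
  35–39: 5 × 21.68/1000 × 0.9004 = 0.09760
  40–44: 5 × 3.18/1000 × 0.8922 = 0.01419
  45–49: 5 × 0.27/1000 × 0.8731 = 0.00118
Sum = 4.65979
NRR = 0.486 × 4.65979 = 2.26466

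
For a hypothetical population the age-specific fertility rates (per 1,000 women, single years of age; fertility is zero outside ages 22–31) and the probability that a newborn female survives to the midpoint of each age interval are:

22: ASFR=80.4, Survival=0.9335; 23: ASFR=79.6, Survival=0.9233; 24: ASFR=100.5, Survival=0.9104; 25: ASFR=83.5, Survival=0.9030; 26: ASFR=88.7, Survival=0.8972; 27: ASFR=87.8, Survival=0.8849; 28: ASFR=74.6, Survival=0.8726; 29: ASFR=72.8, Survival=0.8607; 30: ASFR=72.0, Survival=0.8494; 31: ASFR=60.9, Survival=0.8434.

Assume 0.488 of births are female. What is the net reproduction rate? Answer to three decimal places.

Proportion female at birth = 0.488.
Per-age-group product (1 × ASFR × survival probability):
  22: 1 × 80.4/1000 × 0.9335 = 0.07505
  23: 1 × 79.6/1000 × 0.9233 = 0.07349
  24: 1 × 100.5/1000 × 0.9104 = 0.09150
  25: 1 × 83.5/1000 × 0.9030 = 0.07540
  26: 1 × 88.7/1000 × 0.8972 = 0.07958
  27: 1 × 87.8/1000 × 0.8849 = 0.07769
  28: 1 × 74.6/1000 × 0.8726 = 0.06510
  29: 1 × 72.8/1000 × 0.8607 = 0.06266
  30: 1 × 72.0/1000 × 0.8494 = 0.06116
  31: 1 × 60.9/1000 × 0.8434 = 0.05136
Sum = 0.71299
NRR = 0.488 × 0.71299 = 0.34794
With NRR below 1 the population is below replacement fertility.

0.348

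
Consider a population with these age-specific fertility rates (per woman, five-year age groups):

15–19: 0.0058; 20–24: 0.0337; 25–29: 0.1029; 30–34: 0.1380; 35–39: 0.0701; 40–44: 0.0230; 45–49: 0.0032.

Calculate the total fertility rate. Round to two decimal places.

1.88

Sum of ASFRs = 0.0058 + 0.0337 + 0.1029 + 0.1380 + 0.0701 + 0.0230 + 0.0032 = 0.3767
TFR = 5 × 0.3767 = 1.8835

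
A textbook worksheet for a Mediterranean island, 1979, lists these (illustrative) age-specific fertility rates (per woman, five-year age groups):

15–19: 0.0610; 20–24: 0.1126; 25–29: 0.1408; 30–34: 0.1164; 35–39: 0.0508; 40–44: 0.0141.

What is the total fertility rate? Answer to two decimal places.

2.48

Sum of ASFRs = 0.0610 + 0.1126 + 0.1408 + 0.1164 + 0.0508 + 0.0141 = 0.4957
TFR = 5 × 0.4957 = 2.4785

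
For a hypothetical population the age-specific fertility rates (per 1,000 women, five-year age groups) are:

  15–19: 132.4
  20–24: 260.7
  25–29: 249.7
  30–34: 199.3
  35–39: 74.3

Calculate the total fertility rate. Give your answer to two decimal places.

4.58

Sum of ASFRs = 132.4 + 260.7 + 249.7 + 199.3 + 74.3 = 916.4
TFR = 5 × 916.4 / 1000 = 4.582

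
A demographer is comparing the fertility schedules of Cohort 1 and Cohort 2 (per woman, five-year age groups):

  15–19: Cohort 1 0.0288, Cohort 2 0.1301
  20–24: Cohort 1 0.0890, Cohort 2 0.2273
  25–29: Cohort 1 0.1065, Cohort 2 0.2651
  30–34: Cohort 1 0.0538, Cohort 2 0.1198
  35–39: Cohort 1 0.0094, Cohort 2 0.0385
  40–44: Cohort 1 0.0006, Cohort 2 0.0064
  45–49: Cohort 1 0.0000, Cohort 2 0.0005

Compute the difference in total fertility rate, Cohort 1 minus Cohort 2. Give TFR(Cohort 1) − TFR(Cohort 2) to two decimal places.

Cohort 1:
  Sum of ASFRs = 0.0288 + 0.0890 + 0.1065 + 0.0538 + 0.0094 + 0.0006 + 0.0000 = 0.2881
  TFR = 5 × 0.2881 = 1.4405
Cohort 2:
  Sum of ASFRs = 0.1301 + 0.2273 + 0.2651 + 0.1198 + 0.0385 + 0.0064 + 0.0005 = 0.7877
  TFR = 5 × 0.7877 = 3.9385
Difference = 1.4405 − 3.9385 = -2.498

-2.50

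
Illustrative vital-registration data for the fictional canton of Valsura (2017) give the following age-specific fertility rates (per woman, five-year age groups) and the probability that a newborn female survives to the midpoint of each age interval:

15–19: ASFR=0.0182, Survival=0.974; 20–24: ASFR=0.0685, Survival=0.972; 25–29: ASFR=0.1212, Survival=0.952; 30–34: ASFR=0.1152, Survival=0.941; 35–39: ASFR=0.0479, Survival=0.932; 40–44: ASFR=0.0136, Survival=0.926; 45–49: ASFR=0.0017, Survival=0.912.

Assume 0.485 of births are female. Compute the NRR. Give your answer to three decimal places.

Proportion female at birth = 0.485.
Per-age-group product (5 × ASFR × survival probability):
  15–19: 5 × 0.0182 × 0.974 = 0.08863
  20–24: 5 × 0.0685 × 0.972 = 0.33291
  25–29: 5 × 0.1212 × 0.952 = 0.57691
  30–34: 5 × 0.1152 × 0.941 = 0.54202
  35–39: 5 × 0.0479 × 0.932 = 0.22321
  40–44: 5 × 0.0136 × 0.926 = 0.06297
  45–49: 5 × 0.0017 × 0.912 = 0.00775
Sum = 1.83440
NRR = 0.485 × 1.83440 = 0.88968
With NRR below 1 the population is below replacement fertility.

0.890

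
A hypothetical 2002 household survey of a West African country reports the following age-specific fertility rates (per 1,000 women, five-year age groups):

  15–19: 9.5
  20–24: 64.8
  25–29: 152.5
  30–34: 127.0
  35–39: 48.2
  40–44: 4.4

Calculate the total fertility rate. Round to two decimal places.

Sum of ASFRs = 9.5 + 64.8 + 152.5 + 127.0 + 48.2 + 4.4 = 406.4
TFR = 5 × 406.4 / 1000 = 2.032

2.03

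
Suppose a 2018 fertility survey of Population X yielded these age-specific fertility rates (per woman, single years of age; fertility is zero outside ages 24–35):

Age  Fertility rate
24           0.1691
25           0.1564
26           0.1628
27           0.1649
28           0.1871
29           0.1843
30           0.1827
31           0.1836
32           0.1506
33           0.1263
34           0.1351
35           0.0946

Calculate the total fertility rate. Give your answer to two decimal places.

Sum of ASFRs = 0.1691 + 0.1564 + 0.1628 + 0.1649 + 0.1871 + 0.1843 + 0.1827 + 0.1836 + 0.1506 + 0.1263 + 0.1351 + 0.0946 = 1.8975
TFR = 1.8975

1.90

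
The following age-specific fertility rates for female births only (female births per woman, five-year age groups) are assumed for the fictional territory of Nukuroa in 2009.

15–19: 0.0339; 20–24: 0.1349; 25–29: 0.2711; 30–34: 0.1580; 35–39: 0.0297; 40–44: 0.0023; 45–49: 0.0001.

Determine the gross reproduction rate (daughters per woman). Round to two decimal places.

3.15

Sum of female ASFRs = 0.0339 + 0.1349 + 0.2711 + 0.1580 + 0.0297 + 0.0023 + 0.0001 = 0.6300
GRR = 5 × 0.6300 = 3.15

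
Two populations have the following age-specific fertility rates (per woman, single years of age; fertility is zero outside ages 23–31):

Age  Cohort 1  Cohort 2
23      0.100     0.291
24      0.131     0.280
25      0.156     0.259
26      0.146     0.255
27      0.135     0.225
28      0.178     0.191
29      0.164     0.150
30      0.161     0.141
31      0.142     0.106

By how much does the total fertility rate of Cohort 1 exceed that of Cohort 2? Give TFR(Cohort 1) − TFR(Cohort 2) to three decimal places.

Cohort 1:
  Sum of ASFRs = 0.100 + 0.131 + 0.156 + 0.146 + 0.135 + 0.178 + 0.164 + 0.161 + 0.142 = 1.313
  TFR = 1.313
Cohort 2:
  Sum of ASFRs = 0.291 + 0.280 + 0.259 + 0.255 + 0.225 + 0.191 + 0.150 + 0.141 + 0.106 = 1.898
  TFR = 1.898
Difference = 1.313 − 1.898 = -0.585

-0.585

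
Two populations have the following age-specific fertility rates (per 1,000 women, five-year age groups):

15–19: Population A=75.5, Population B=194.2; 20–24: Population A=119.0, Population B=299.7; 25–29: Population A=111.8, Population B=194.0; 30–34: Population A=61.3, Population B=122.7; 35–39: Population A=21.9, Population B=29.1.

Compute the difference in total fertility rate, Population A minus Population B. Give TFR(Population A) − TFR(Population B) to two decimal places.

-2.25

Population A:
  Sum of ASFRs = 75.5 + 119.0 + 111.8 + 61.3 + 21.9 = 389.5
  TFR = 5 × 389.5 / 1000 = 1.9475
Population B:
  Sum of ASFRs = 194.2 + 299.7 + 194.0 + 122.7 + 29.1 = 839.7
  TFR = 5 × 839.7 / 1000 = 4.1985
Difference = 1.9475 − 4.1985 = -2.251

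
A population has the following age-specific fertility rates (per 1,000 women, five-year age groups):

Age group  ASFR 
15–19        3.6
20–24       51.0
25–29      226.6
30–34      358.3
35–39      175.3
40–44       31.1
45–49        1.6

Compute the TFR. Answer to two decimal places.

4.24

Sum of ASFRs = 3.6 + 51.0 + 226.6 + 358.3 + 175.3 + 31.1 + 1.6 = 847.5
TFR = 5 × 847.5 / 1000 = 4.2375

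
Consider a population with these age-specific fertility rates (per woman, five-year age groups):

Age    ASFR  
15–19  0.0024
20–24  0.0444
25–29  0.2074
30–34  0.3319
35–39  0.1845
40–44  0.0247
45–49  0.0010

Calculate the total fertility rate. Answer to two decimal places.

Sum of ASFRs = 0.0024 + 0.0444 + 0.2074 + 0.3319 + 0.1845 + 0.0247 + 0.0010 = 0.7963
TFR = 5 × 0.7963 = 3.9815

3.98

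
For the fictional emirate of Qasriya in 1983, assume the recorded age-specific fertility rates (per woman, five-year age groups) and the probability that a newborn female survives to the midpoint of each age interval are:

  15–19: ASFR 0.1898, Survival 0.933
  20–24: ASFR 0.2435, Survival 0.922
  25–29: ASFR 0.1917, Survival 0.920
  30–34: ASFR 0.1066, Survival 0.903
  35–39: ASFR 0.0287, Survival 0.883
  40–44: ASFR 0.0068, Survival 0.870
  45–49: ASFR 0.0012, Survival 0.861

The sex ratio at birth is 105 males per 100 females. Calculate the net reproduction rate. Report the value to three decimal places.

Proportion female at birth = 100 / (100 + 105) = 0.48780.
Per-age-group product (5 × ASFR × survival probability):
  15–19: 5 × 0.1898 × 0.933 = 0.88542
  20–24: 5 × 0.2435 × 0.922 = 1.12254
  25–29: 5 × 0.1917 × 0.920 = 0.88182
  30–34: 5 × 0.1066 × 0.903 = 0.48130
  35–39: 5 × 0.0287 × 0.883 = 0.12671
  40–44: 5 × 0.0068 × 0.870 = 0.02958
  45–49: 5 × 0.0012 × 0.861 = 0.00517
Sum = 3.53254
NRR = 0.48780 × 3.53254 = 1.72317

1.723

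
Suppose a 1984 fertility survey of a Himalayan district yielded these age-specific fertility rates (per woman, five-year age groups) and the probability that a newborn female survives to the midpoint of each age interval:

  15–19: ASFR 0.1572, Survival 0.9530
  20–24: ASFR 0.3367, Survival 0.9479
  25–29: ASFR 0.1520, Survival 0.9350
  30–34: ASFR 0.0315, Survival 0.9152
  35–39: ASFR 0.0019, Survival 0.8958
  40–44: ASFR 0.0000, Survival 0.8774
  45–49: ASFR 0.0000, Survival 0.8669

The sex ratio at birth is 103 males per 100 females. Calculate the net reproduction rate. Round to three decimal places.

Proportion female at birth = 100 / (100 + 103) = 0.49261.
Per-age-group product (5 × ASFR × survival probability):
  15–19: 5 × 0.1572 × 0.9530 = 0.74906
  20–24: 5 × 0.3367 × 0.9479 = 1.59579
  25–29: 5 × 0.1520 × 0.9350 = 0.71060
  30–34: 5 × 0.0315 × 0.9152 = 0.14414
  35–39: 5 × 0.0019 × 0.8958 = 0.00851
  40–44: 5 × 0.0000 × 0.8774 = 0.00000
  45–49: 5 × 0.0000 × 0.8669 = 0.00000
Sum = 3.20810
NRR = 0.49261 × 3.20810 = 1.58034

1.580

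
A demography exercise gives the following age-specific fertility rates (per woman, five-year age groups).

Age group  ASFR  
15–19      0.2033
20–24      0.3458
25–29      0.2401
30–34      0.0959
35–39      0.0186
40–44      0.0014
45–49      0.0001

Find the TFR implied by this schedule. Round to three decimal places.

4.526

Sum of ASFRs = 0.2033 + 0.3458 + 0.2401 + 0.0959 + 0.0186 + 0.0014 + 0.0001 = 0.9052
TFR = 5 × 0.9052 = 4.526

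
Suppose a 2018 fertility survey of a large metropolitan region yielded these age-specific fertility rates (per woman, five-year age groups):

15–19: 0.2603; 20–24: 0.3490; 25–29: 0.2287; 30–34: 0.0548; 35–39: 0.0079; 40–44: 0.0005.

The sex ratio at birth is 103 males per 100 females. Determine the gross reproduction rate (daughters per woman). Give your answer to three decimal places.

Proportion female at birth = 100 / (100 + 103) = 0.49261.
Sum of ASFRs = 0.2603 + 0.3490 + 0.2287 + 0.0548 + 0.0079 + 0.0005 = 0.9012
TFR = 5 × 0.9012 = 4.506
GRR = 0.49261 × 4.506 = 2.21970

2.220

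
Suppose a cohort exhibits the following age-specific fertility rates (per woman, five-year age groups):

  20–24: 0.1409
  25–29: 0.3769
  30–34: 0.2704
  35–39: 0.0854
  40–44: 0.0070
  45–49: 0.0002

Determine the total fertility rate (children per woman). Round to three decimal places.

Sum of ASFRs = 0.1409 + 0.3769 + 0.2704 + 0.0854 + 0.0070 + 0.0002 = 0.8808
TFR = 5 × 0.8808 = 4.404

4.404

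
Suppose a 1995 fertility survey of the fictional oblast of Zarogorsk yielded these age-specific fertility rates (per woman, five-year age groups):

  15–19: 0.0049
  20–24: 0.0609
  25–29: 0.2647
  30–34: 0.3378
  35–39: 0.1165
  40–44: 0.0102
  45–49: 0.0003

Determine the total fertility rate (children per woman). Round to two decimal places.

3.98

Sum of ASFRs = 0.0049 + 0.0609 + 0.2647 + 0.3378 + 0.1165 + 0.0102 + 0.0003 = 0.7953
TFR = 5 × 0.7953 = 3.9765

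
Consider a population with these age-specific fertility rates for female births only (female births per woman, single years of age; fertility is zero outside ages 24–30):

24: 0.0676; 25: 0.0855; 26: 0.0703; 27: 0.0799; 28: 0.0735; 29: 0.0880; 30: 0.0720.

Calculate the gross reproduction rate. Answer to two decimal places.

Sum of female ASFRs = 0.0676 + 0.0855 + 0.0703 + 0.0799 + 0.0735 + 0.0880 + 0.0720 = 0.5368
GRR = 0.5368

0.54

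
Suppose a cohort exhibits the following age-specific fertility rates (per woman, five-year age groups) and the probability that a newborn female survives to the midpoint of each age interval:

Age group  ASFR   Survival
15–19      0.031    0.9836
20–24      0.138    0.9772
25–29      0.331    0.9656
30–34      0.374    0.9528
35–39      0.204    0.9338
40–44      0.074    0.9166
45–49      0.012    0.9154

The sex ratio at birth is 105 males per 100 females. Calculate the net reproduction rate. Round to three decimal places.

2.709

Proportion female at birth = 100 / (100 + 105) = 0.48780.
Survival-weighted fertility by age (5·fₓ·Sₓ):
  15–19: 5 × 0.031 × 0.9836 = 0.15246
  20–24: 5 × 0.138 × 0.9772 = 0.67427
  25–29: 5 × 0.331 × 0.9656 = 1.59807
  30–34: 5 × 0.374 × 0.9528 = 1.78174
  35–39: 5 × 0.204 × 0.9338 = 0.95248
  40–44: 5 × 0.074 × 0.9166 = 0.33914
  45–49: 5 × 0.012 × 0.9154 = 0.05492
Sum = 5.55308
NRR = 0.48780 × 5.55308 = 2.70879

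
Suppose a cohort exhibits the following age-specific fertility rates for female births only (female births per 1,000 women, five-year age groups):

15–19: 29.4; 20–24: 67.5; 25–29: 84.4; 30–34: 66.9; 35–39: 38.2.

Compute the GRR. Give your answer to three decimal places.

Sum of female ASFRs = 29.4 + 67.5 + 84.4 + 66.9 + 38.2 = 286.4
GRR = 5 × 286.4 / 1000 = 1.432

1.432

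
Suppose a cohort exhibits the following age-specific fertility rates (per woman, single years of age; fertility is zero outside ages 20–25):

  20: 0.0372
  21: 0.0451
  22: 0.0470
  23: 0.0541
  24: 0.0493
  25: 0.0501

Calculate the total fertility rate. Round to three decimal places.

0.283

Sum of ASFRs = 0.0372 + 0.0451 + 0.0470 + 0.0541 + 0.0493 + 0.0501 = 0.2828
TFR = 0.2828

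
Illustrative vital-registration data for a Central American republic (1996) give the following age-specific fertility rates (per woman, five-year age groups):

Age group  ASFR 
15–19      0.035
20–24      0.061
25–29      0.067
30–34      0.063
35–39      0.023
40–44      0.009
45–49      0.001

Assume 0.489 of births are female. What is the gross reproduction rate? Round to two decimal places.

Proportion female at birth = 0.489.
Sum of ASFRs = 0.035 + 0.061 + 0.067 + 0.063 + 0.023 + 0.009 + 0.001 = 0.259
TFR = 5 × 0.259 = 1.295
GRR = 0.489 × 1.295 = 0.63326

0.63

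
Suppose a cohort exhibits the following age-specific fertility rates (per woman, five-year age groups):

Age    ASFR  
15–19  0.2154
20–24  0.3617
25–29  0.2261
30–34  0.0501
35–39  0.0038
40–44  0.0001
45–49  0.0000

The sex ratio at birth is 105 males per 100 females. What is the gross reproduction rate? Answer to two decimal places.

Proportion female at birth = 100 / (100 + 105) = 0.48780.
Sum of ASFRs = 0.2154 + 0.3617 + 0.2261 + 0.0501 + 0.0038 + 0.0001 + 0.0000 = 0.8572
TFR = 5 × 0.8572 = 4.286
GRR = 0.48780 × 4.286 = 2.09071

2.09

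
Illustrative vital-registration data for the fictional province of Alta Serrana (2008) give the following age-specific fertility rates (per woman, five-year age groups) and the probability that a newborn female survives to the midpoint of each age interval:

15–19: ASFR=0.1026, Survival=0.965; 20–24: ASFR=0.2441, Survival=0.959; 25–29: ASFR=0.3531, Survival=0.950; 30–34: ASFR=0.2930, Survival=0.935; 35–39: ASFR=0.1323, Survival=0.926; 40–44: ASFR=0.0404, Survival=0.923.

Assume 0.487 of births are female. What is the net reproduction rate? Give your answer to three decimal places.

2.684

Proportion female at birth = 0.487.
Survival-weighted fertility by age (5·fₓ·Sₓ):
  15–19: 5 × 0.1026 × 0.965 = 0.49505
  20–24: 5 × 0.2441 × 0.959 = 1.17046
  25–29: 5 × 0.3531 × 0.950 = 1.67723
  30–34: 5 × 0.2930 × 0.935 = 1.36978
  35–39: 5 × 0.1323 × 0.926 = 0.61255
  40–44: 5 × 0.0404 × 0.923 = 0.18645
Sum = 5.51152
NRR = 0.487 × 5.51152 = 2.68411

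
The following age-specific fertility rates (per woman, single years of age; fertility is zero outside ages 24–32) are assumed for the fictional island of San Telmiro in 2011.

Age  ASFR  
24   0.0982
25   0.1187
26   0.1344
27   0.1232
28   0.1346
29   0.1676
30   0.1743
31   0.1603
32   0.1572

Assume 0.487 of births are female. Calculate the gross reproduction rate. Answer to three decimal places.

Proportion female at birth = 0.487.
Sum of ASFRs = 0.0982 + 0.1187 + 0.1344 + 0.1232 + 0.1346 + 0.1676 + 0.1743 + 0.1603 + 0.1572 = 1.2685
TFR = 1.2685
GRR = 0.487 × 1.2685 = 0.61776

0.618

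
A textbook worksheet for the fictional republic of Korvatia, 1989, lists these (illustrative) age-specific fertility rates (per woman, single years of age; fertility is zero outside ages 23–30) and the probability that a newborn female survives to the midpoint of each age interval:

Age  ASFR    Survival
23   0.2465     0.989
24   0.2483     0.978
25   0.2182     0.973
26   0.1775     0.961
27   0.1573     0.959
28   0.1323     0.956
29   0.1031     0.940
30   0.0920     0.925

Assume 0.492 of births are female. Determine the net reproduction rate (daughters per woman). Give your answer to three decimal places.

Proportion female at birth = 0.492.
Per-age-group product (1 × ASFR × survival probability):
  23: 1 × 0.2465 × 0.989 = 0.24379
  24: 1 × 0.2483 × 0.978 = 0.24284
  25: 1 × 0.2182 × 0.973 = 0.21231
  26: 1 × 0.1775 × 0.961 = 0.17058
  27: 1 × 0.1573 × 0.959 = 0.15085
  28: 1 × 0.1323 × 0.956 = 0.12648
  29: 1 × 0.1031 × 0.940 = 0.09691
  30: 1 × 0.0920 × 0.925 = 0.08510
Sum = 1.32886
NRR = 0.492 × 1.32886 = 0.65380
With NRR below 1 the population is below replacement fertility.

0.654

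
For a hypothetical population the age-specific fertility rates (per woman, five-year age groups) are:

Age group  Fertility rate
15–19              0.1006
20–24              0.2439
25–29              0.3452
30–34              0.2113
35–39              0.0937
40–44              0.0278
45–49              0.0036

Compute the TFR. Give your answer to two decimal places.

5.13

Sum of ASFRs = 0.1006 + 0.2439 + 0.3452 + 0.2113 + 0.0937 + 0.0278 + 0.0036 = 1.0261
TFR = 5 × 1.0261 = 5.1305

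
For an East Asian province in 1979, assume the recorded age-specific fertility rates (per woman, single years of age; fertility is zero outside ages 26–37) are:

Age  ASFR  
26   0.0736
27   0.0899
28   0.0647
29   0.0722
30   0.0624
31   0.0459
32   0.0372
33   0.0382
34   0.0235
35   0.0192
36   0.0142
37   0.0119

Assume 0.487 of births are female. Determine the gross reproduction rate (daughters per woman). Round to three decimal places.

0.269

Proportion female at birth = 0.487.
Sum of ASFRs = 0.0736 + 0.0899 + 0.0647 + 0.0722 + 0.0624 + 0.0459 + 0.0372 + 0.0382 + 0.0235 + 0.0192 + 0.0142 + 0.0119 = 0.5529
TFR = 0.5529
GRR = 0.487 × 0.5529 = 0.26926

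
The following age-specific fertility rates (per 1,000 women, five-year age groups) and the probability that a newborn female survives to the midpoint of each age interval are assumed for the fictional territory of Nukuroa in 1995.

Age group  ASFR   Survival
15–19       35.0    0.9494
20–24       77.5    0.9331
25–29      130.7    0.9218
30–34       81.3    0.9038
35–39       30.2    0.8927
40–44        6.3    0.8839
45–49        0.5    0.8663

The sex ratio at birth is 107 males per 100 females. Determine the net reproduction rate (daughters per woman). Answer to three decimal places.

0.803

Proportion female at birth = 100 / (100 + 107) = 0.48309.
Each age group contributes 5 × ASFR × survival:
  15–19: 5 × 35.0/1000 × 0.9494 = 0.16615
  20–24: 5 × 77.5/1000 × 0.9331 = 0.36158
  25–29: 5 × 130.7/1000 × 0.9218 = 0.60240
  30–34: 5 × 81.3/1000 × 0.9038 = 0.36739
  35–39: 5 × 30.2/1000 × 0.8927 = 0.13480
  40–44: 5 × 6.3/1000 × 0.8839 = 0.02784
  45–49: 5 × 0.5/1000 × 0.8663 = 0.00217
Sum = 1.66233
NRR = 0.48309 × 1.66233 = 0.80305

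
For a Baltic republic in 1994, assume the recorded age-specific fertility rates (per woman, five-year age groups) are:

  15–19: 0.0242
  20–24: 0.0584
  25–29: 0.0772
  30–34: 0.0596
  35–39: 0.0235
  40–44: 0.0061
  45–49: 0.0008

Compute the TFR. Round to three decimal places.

Sum of ASFRs = 0.0242 + 0.0584 + 0.0772 + 0.0596 + 0.0235 + 0.0061 + 0.0008 = 0.2498
TFR = 5 × 0.2498 = 1.249

1.249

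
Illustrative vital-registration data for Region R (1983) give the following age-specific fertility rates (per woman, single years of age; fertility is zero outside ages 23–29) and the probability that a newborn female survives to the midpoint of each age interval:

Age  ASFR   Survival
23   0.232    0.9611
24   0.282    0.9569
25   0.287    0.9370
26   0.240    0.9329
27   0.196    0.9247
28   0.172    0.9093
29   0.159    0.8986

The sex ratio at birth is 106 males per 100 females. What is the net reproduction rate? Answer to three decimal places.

0.712

Proportion female at birth = 100 / (100 + 106) = 0.48544.
Each age group contributes 1 × ASFR × survival:
  23: 1 × 0.232 × 0.9611 = 0.22298
  24: 1 × 0.282 × 0.9569 = 0.26985
  25: 1 × 0.287 × 0.9370 = 0.26892
  26: 1 × 0.240 × 0.9329 = 0.22390
  27: 1 × 0.196 × 0.9247 = 0.18124
  28: 1 × 0.172 × 0.9093 = 0.15640
  29: 1 × 0.159 × 0.8986 = 0.14288
Sum = 1.46617
NRR = 0.48544 × 1.46617 = 0.71174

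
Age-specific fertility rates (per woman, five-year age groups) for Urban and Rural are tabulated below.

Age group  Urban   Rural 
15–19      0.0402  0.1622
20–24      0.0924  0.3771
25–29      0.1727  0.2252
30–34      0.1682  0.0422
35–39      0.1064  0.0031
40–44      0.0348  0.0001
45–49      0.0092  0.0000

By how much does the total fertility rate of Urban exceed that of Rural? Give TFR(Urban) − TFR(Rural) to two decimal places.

Urban:
  Sum of ASFRs = 0.0402 + 0.0924 + 0.1727 + 0.1682 + 0.1064 + 0.0348 + 0.0092 = 0.6239
  TFR = 5 × 0.6239 = 3.1195
Rural:
  Sum of ASFRs = 0.1622 + 0.3771 + 0.2252 + 0.0422 + 0.0031 + 0.0001 + 0.0000 = 0.8099
  TFR = 5 × 0.8099 = 4.0495
Difference = 3.1195 − 4.0495 = -0.93

-0.93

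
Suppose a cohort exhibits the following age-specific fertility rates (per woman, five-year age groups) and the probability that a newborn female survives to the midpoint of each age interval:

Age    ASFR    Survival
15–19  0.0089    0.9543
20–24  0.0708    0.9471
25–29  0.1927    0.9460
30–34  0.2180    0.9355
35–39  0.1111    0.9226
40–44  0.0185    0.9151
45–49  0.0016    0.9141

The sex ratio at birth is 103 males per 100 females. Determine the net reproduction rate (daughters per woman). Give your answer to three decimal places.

1.435

Proportion female at birth = 100 / (100 + 103) = 0.49261.
Weighting each age-specific rate by interval width and survival:
  15–19: 5 × 0.0089 × 0.9543 = 0.04247
  20–24: 5 × 0.0708 × 0.9471 = 0.33527
  25–29: 5 × 0.1927 × 0.9460 = 0.91147
  30–34: 5 × 0.2180 × 0.9355 = 1.01970
  35–39: 5 × 0.1111 × 0.9226 = 0.51250
  40–44: 5 × 0.0185 × 0.9151 = 0.08465
  45–49: 5 × 0.0016 × 0.9141 = 0.00731
Sum = 2.91337
NRR = 0.49261 × 2.91337 = 1.43516
With NRR above 1 the population is above replacement fertility.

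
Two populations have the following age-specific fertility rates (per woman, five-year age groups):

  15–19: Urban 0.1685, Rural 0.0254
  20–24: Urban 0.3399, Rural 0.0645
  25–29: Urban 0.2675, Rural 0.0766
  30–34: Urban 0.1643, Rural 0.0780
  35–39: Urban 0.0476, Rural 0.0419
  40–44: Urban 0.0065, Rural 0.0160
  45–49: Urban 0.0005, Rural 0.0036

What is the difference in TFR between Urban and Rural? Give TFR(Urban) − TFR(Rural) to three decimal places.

3.444

Urban:
  Sum of ASFRs = 0.1685 + 0.3399 + 0.2675 + 0.1643 + 0.0476 + 0.0065 + 0.0005 = 0.9948
  TFR = 5 × 0.9948 = 4.974
Rural:
  Sum of ASFRs = 0.0254 + 0.0645 + 0.0766 + 0.0780 + 0.0419 + 0.0160 + 0.0036 = 0.3060
  TFR = 5 × 0.3060 = 1.53
Difference = 4.974 − 1.53 = 3.444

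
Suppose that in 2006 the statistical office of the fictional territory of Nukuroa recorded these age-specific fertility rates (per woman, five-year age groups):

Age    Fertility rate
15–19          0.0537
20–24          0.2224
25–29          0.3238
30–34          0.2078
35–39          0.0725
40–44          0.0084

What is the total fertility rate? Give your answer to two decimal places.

Sum of ASFRs = 0.0537 + 0.2224 + 0.3238 + 0.2078 + 0.0725 + 0.0084 = 0.8886
TFR = 5 × 0.8886 = 4.443

4.44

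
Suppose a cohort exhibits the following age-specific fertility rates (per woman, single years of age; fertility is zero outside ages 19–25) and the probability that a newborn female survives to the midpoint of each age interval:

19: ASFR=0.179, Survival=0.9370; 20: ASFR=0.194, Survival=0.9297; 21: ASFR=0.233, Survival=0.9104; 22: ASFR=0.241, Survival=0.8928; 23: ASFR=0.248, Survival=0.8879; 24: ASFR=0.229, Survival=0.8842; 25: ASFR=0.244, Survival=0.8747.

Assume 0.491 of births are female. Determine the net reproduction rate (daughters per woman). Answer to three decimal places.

Proportion female at birth = 0.491.
Weighting each age-specific rate by interval width and survival:
  19: 1 × 0.179 × 0.9370 = 0.16772
  20: 1 × 0.194 × 0.9297 = 0.18036
  21: 1 × 0.233 × 0.9104 = 0.21212
  22: 1 × 0.241 × 0.8928 = 0.21516
  23: 1 × 0.248 × 0.8879 = 0.22020
  24: 1 × 0.229 × 0.8842 = 0.20248
  25: 1 × 0.244 × 0.8747 = 0.21343
Sum = 1.41147
NRR = 0.491 × 1.41147 = 0.69303

0.693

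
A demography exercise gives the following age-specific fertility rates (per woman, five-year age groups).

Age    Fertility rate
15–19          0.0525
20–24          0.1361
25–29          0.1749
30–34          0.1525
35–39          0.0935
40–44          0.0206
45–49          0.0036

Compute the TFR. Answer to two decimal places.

3.17

Sum of ASFRs = 0.0525 + 0.1361 + 0.1749 + 0.1525 + 0.0935 + 0.0206 + 0.0036 = 0.6337
TFR = 5 × 0.6337 = 3.1685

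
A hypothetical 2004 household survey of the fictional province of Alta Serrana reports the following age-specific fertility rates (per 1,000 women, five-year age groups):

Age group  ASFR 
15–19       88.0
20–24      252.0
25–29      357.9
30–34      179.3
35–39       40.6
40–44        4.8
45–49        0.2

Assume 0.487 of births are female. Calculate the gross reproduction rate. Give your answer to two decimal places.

2.25

Proportion female at birth = 0.487.
Sum of ASFRs = 88.0 + 252.0 + 357.9 + 179.3 + 40.6 + 4.8 + 0.2 = 922.8
TFR = 5 × 922.8 / 1000 = 4.614
GRR = 0.487 × 4.614 = 2.24702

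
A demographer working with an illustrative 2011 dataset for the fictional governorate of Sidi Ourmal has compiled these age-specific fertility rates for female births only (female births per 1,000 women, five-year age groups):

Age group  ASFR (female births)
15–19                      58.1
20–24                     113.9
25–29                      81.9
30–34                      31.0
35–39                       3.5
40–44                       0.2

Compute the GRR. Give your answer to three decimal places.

1.443

Sum of female ASFRs = 58.1 + 113.9 + 81.9 + 31.0 + 3.5 + 0.2 = 288.6
GRR = 5 × 288.6 / 1000 = 1.443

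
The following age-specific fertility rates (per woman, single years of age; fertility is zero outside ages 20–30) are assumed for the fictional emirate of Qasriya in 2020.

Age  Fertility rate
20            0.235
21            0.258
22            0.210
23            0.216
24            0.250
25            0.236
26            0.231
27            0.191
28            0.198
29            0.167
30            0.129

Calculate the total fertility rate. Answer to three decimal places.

Sum of ASFRs = 0.235 + 0.258 + 0.210 + 0.216 + 0.250 + 0.236 + 0.231 + 0.191 + 0.198 + 0.167 + 0.129 = 2.321
TFR = 2.321

2.321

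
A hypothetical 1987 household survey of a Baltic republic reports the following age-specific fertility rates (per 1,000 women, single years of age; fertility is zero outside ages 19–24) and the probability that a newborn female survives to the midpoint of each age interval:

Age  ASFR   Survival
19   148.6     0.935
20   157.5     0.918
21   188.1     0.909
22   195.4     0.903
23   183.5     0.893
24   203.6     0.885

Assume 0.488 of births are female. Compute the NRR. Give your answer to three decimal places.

0.476

Proportion female at birth = 0.488.
Weighting each age-specific rate by interval width and survival:
  19: 1 × 148.6/1000 × 0.935 = 0.13894
  20: 1 × 157.5/1000 × 0.918 = 0.14459
  21: 1 × 188.1/1000 × 0.909 = 0.17098
  22: 1 × 195.4/1000 × 0.903 = 0.17645
  23: 1 × 183.5/1000 × 0.893 = 0.16387
  24: 1 × 203.6/1000 × 0.885 = 0.18019
Sum = 0.97502
NRR = 0.488 × 0.97502 = 0.47581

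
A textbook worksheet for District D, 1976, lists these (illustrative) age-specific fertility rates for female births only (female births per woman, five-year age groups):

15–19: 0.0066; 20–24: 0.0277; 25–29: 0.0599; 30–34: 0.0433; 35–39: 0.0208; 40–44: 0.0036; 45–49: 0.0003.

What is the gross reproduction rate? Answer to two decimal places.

Sum of female ASFRs = 0.0066 + 0.0277 + 0.0599 + 0.0433 + 0.0208 + 0.0036 + 0.0003 = 0.1622
GRR = 5 × 0.1622 = 0.811

0.81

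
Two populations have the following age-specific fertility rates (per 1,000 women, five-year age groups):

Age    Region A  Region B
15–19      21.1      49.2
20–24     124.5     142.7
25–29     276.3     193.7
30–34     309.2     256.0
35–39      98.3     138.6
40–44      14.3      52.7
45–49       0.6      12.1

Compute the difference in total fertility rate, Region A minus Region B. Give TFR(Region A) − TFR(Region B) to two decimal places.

Region A:
  Sum of ASFRs = 21.1 + 124.5 + 276.3 + 309.2 + 98.3 + 14.3 + 0.6 = 844.3
  TFR = 5 × 844.3 / 1000 = 4.2215
Region B:
  Sum of ASFRs = 49.2 + 142.7 + 193.7 + 256.0 + 138.6 + 52.7 + 12.1 = 845.0
  TFR = 5 × 845.0 / 1000 = 4.225
Difference = 4.2215 − 4.225 = -0.0035

-0.00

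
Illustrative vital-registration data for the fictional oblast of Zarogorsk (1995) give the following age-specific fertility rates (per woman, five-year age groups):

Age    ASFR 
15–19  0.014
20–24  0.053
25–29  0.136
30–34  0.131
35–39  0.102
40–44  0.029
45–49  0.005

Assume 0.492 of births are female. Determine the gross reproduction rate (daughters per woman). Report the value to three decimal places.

1.156

Proportion female at birth = 0.492.
Sum of ASFRs = 0.014 + 0.053 + 0.136 + 0.131 + 0.102 + 0.029 + 0.005 = 0.470
TFR = 5 × 0.470 = 2.35
GRR = 0.492 × 2.35 = 1.15620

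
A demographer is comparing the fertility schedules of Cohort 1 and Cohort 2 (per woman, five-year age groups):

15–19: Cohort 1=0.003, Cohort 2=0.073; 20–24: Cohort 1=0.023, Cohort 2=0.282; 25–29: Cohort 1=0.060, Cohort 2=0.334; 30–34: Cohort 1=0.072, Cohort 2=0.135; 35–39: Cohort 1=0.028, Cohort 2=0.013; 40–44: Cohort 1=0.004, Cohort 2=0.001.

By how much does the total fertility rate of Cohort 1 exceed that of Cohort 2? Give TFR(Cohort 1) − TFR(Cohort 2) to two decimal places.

Cohort 1:
  Sum of ASFRs = 0.003 + 0.023 + 0.060 + 0.072 + 0.028 + 0.004 = 0.190
  TFR = 5 × 0.190 = 0.95
Cohort 2:
  Sum of ASFRs = 0.073 + 0.282 + 0.334 + 0.135 + 0.013 + 0.001 = 0.838
  TFR = 5 × 0.838 = 4.19
Difference = 0.95 − 4.19 = -3.24

-3.24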